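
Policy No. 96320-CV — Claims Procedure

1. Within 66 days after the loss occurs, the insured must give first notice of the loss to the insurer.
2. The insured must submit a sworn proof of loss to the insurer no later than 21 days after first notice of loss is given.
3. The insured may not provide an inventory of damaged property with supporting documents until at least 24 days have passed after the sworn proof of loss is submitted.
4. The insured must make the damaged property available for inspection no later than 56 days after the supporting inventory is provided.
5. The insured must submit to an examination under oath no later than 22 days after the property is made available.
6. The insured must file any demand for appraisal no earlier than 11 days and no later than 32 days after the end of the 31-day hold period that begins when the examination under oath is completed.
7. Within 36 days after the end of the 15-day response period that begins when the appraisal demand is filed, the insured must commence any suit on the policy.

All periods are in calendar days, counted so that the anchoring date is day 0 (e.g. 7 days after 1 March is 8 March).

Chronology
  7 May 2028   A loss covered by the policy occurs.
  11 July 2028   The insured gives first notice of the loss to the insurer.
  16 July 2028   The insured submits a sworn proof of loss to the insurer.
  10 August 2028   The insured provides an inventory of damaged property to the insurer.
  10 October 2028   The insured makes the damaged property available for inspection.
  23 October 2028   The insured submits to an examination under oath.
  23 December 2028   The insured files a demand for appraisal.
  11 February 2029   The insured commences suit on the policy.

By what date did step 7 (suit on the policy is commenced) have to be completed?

The appraisal demand is filed on 23 December 2028; the 15-day response period therefore ends 7 January 2029, and step 7 runs from that date. 36 days after 7 January 2029 is 12 February 2029.

12 February 2029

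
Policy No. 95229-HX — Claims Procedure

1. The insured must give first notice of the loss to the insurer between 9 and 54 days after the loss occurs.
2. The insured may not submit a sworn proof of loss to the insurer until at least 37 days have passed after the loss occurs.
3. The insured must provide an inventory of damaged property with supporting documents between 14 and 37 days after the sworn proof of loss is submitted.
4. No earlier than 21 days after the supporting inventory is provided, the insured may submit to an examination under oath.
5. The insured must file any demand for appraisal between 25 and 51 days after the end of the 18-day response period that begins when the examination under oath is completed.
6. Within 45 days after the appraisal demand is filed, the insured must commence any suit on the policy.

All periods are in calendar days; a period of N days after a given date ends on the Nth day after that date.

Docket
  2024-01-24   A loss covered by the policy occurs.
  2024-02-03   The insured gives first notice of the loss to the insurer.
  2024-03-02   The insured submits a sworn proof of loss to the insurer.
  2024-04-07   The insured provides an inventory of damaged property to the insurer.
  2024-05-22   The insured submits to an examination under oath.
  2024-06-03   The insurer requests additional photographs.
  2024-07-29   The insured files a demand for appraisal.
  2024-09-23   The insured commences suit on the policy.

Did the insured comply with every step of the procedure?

Step 1 — 9 and 54 days from 2024-01-24 (when the loss occurs) are 2024-02-02 and 2024-03-18 respectively; 2024-02-03 falls inside that range.
Step 2 — must wait 37 days from 2024-01-24 (when the loss occurs), so not before 2024-03-01; done 2024-03-02, after the minimum wait.
Step 3 — 14 and 37 days from 2024-03-02 (when the sworn proof of loss is submitted) are 2024-03-16 and 2024-04-08 respectively; 2024-04-07 falls inside that range.
Step 4 — must wait 21 days from 2024-04-07 (when the supporting inventory is provided), so not before 2024-04-28; 2024-05-22 is on or after that date.
Step 5 — 25 and 51 days from 2024-06-09 (end of the 18-day response period, which began when the examination under oath is completed on 2024-05-22) are 2024-07-04 and 2024-07-30 respectively; done 2024-07-29 — within the window.
Step 6 — counting 45 days from 2024-07-29 (when the appraisal demand is filed) gives a deadline of 2024-09-12; not done until 2024-09-23, 11 days after the deadline.
The procedure was therefore not followed at step 6.

No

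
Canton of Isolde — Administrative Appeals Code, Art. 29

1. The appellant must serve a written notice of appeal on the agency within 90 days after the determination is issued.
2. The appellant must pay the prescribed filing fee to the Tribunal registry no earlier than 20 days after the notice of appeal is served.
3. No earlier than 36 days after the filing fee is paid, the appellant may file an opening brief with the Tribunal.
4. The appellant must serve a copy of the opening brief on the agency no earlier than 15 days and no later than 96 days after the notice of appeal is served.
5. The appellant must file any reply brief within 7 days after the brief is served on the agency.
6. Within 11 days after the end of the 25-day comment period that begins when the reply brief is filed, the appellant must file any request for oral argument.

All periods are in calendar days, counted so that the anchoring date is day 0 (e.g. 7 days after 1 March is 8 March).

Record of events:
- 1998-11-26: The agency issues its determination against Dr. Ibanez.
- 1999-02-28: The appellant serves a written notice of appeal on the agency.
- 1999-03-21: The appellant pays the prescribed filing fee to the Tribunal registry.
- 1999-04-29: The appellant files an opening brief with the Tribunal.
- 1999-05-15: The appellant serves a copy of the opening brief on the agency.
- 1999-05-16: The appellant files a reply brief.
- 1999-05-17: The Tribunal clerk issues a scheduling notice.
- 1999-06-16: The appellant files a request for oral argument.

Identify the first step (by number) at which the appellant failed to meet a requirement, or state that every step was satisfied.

Step 1: 90 days after 1998-11-26 (when the determination is issued) is 1999-02-24; not done until 1999-02-28, 4 days after the deadline.
The procedure was therefore not followed at step 1.

Step 1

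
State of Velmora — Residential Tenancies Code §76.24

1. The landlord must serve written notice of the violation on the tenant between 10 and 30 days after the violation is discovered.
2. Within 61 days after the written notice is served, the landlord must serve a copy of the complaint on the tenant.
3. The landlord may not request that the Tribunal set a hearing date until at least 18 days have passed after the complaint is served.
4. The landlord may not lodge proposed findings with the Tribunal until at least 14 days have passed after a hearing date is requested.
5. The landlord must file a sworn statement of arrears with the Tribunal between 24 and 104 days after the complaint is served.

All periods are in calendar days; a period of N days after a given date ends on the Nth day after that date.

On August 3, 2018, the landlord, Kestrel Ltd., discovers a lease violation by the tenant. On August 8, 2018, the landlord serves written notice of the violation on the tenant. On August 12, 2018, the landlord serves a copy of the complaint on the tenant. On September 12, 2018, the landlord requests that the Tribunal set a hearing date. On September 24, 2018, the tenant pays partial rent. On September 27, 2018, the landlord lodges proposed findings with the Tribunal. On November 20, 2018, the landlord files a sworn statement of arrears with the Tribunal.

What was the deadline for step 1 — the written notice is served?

Step 1 runs from August 3, 2018, when the violation is discovered. The window is 10–30 days after August 3, 2018; it closes on September 2, 2018.

September 2, 2018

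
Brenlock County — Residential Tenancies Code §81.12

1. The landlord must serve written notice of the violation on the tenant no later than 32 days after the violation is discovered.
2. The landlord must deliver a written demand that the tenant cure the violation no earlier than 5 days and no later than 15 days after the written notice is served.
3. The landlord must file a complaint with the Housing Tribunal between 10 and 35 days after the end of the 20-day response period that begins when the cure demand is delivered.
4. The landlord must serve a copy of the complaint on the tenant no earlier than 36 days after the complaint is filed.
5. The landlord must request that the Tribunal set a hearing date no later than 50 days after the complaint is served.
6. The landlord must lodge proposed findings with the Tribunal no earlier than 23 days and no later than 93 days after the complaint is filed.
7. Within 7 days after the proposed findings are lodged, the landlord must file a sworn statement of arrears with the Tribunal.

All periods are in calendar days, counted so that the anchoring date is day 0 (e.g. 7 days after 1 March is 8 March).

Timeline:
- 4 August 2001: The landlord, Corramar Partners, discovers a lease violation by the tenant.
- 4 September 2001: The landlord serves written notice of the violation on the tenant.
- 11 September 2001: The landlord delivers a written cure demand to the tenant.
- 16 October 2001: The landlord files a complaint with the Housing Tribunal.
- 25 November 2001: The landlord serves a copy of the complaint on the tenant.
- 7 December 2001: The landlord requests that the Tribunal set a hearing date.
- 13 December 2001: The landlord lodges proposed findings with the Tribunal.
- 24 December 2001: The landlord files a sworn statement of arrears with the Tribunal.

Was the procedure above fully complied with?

(1) due by 4 August 2001 + 32 days = 5 September 2001; 4 September 2001 is within that limit.
(2) the permitted window runs from 4 September 2001 + 5 = 9 September 2001 to 4 September 2001 + 15 = 19 September 2001; done 11 September 2001, which is between those dates.
(3) the permitted window runs from 1 October 2001 + 10 = 11 October 2001 to 1 October 2001 + 35 = 5 November 2001; done 16 October 2001 — within the window.
(4) permitted from 16 October 2001 + 36 days = 21 November 2001 onward; done 25 November 2001 — permitted.
(5) due by 25 November 2001 + 50 days = 14 January 2002; completed 7 December 2001, before the deadline.
(6) the permitted window runs from 16 October 2001 + 23 = 8 November 2001 to 16 October 2001 + 93 = 17 January 2002; done 13 December 2001 — within the window.
(7) due by 13 December 2001 + 7 days = 20 December 2001; 24 December 2001 misses that deadline by 4 days.
The analysis stops there.

No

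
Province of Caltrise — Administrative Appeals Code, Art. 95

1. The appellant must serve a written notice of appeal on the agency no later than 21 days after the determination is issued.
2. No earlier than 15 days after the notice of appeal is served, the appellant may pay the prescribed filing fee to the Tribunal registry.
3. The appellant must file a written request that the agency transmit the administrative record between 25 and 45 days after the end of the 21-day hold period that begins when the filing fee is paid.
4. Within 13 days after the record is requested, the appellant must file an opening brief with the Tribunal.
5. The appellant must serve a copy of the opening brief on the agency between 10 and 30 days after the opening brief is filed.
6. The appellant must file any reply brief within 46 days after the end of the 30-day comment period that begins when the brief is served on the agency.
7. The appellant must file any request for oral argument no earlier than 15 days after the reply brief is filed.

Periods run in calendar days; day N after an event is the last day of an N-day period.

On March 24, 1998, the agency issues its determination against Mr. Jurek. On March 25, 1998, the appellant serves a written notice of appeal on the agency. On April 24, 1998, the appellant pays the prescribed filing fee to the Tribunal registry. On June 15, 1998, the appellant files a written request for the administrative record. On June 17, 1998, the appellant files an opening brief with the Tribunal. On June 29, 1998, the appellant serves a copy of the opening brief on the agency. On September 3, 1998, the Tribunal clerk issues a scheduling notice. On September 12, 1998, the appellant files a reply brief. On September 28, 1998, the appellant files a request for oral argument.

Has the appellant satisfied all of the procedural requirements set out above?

Step 1: 21 days after March 24, 1998 (when the determination is issued) is April 14, 1998; done March 25, 1998 — timely.
Step 2: the earliest permitted date is 15 days after March 25, 1998 (when the notice of appeal is served), i.e. April 9, 1998; done April 24, 1998, after the minimum wait.
Step 3: the window is 25–45 days after May 15, 1998 (end of the 21-day hold period, which began when the filing fee is paid on April 24, 1998), so June 9, 1998 through June 29, 1998; done June 15, 1998, which is between those dates.
Step 4: 13 days after June 15, 1998 (when the record is requested) is June 28, 1998; done June 17, 1998 — timely.
Step 5: the window is 10–30 days after June 17, 1998 (when the opening brief is filed), so June 27, 1998 through July 17, 1998; June 29, 1998 falls inside that range.
Step 6: 46 days after July 29, 1998 (end of the 30-day comment period, which began when the brief is served on the agency on June 29, 1998) is September 13, 1998; September 12, 1998 is within that limit.
Step 7: the earliest permitted date is 15 days after September 12, 1998 (when the reply brief is filed), i.e. September 27, 1998; September 28, 1998 is on or after that date.

Yes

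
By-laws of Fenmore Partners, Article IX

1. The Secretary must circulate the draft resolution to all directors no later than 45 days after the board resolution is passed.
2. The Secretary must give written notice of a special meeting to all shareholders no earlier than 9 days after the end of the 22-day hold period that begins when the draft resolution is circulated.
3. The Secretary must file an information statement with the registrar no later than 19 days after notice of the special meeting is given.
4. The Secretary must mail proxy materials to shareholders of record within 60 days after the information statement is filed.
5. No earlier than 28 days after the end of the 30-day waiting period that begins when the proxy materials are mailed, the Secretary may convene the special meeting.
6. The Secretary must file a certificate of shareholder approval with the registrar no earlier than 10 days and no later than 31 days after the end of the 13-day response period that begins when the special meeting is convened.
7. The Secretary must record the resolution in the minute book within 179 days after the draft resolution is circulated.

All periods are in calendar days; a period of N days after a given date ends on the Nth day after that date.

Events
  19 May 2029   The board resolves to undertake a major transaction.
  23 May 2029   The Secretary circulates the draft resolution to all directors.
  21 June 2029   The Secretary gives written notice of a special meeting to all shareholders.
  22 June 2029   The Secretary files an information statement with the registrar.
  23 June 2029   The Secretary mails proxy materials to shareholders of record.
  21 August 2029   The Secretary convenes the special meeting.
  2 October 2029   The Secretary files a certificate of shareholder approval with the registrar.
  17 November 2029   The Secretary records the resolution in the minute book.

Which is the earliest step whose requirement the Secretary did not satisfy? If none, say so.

Step 2

Step 1 — counting 45 days from 19 May 2029 (when the board resolution is passed) gives a deadline of 3 July 2029; done 23 May 2029 — timely.
Step 2 — must wait 9 days from 14 June 2029 (end of the 22-day hold period, which began when the draft resolution is circulated on 23 May 2029), so not before 23 June 2029; done 21 June 2029 — 2 days too early.
No need to go further; step 2 was not satisfied.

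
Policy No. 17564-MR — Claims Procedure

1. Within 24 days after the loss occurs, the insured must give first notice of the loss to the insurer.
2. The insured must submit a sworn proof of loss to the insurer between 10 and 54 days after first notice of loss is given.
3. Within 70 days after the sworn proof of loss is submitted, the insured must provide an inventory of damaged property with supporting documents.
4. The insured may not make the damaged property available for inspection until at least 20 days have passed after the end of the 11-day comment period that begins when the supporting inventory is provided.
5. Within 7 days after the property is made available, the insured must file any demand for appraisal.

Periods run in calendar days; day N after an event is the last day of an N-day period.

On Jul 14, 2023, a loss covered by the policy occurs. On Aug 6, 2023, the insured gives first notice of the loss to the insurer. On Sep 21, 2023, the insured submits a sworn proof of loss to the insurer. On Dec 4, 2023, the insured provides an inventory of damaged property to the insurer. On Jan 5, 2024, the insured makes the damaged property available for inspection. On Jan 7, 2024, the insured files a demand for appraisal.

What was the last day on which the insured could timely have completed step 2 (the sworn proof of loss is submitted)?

Step 2 runs from Aug 6, 2023, when first notice of loss is given. The window is 10–54 days after Aug 6, 2023; it closes on Sep 29, 2023.

Sep 29, 2023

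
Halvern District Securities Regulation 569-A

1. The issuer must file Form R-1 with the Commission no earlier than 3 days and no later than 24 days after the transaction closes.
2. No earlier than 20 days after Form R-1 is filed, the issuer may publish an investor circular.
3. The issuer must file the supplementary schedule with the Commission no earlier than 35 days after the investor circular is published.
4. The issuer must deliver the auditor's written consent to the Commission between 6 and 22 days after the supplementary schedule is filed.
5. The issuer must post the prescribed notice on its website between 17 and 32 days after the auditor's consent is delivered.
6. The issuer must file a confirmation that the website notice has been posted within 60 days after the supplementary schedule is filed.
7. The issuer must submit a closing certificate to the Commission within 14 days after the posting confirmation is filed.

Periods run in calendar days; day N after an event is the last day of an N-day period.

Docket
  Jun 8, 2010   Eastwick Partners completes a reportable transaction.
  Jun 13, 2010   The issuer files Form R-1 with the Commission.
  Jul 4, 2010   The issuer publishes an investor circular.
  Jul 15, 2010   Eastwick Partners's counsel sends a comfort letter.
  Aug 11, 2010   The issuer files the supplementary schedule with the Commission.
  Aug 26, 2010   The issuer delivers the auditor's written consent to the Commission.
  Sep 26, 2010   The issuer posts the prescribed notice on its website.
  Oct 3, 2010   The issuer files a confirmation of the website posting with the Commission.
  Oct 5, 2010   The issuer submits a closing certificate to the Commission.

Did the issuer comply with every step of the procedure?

(1) the permitted window runs from Jun 8, 2010 + 3 = Jun 11, 2010 to Jun 8, 2010 + 24 = Jul 2, 2010; Jun 13, 2010 falls inside that range.
(2) permitted from Jun 13, 2010 + 20 days = Jul 3, 2010 onward; Jul 4, 2010 is on or after that date.
(3) permitted from Jul 4, 2010 + 35 days = Aug 8, 2010 onward; Aug 11, 2010 is on or after that date.
(4) the permitted window runs from Aug 11, 2010 + 6 = Aug 17, 2010 to Aug 11, 2010 + 22 = Sep 2, 2010; Aug 26, 2010 falls inside that range.
(5) the permitted window runs from Aug 26, 2010 + 17 = Sep 12, 2010 to Aug 26, 2010 + 32 = Sep 27, 2010; done Sep 26, 2010, which is between those dates.
(6) due by Aug 11, 2010 + 60 days = Oct 10, 2010; completed Oct 3, 2010, before the deadline.
(7) due by Oct 3, 2010 + 14 days = Oct 17, 2010; completed Oct 5, 2010, before the deadline.

Yes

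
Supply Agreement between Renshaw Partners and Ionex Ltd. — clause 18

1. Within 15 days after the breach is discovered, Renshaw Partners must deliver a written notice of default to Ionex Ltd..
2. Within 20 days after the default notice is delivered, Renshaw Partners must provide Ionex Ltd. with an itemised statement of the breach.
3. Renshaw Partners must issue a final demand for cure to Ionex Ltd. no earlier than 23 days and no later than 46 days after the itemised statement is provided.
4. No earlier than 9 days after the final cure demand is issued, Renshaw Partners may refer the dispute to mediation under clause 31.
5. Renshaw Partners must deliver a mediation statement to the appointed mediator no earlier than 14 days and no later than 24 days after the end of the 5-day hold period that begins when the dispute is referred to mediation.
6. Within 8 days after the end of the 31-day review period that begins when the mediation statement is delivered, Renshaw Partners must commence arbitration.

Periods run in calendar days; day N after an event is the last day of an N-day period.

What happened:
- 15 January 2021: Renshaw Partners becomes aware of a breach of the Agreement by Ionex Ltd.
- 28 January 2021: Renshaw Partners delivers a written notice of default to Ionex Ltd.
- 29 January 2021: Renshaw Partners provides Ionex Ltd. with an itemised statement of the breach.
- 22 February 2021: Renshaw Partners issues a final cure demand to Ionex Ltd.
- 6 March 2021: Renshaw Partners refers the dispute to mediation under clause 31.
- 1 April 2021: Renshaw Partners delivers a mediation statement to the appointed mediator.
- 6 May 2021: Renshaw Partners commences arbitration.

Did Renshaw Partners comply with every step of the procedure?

Step 1 — counting 15 days from 15 January 2021 (when the breach is discovered) gives a deadline of 30 January 2021; done 28 January 2021 — timely.
Step 2 — counting 20 days from 28 January 2021 (when the default notice is delivered) gives a deadline of 17 February 2021; completed 29 January 2021, before the deadline.
Step 3 — 23 and 46 days from 29 January 2021 (when the itemised statement is provided) are 21 February 2021 and 16 March 2021 respectively; 22 February 2021 falls inside that range.
Step 4 — must wait 9 days from 22 February 2021 (when the final cure demand is issued), so not before 3 March 2021; done 6 March 2021 — permitted.
Step 5 — 14 and 24 days from 11 March 2021 (end of the 5-day hold period, which began when the dispute is referred to mediation on 6 March 2021) are 25 March 2021 and 4 April 2021 respectively; 1 April 2021 falls inside that range.
Step 6 — counting 8 days from 2 May 2021 (end of the 31-day review period, which began when the mediation statement is delivered on 1 April 2021) gives a deadline of 10 May 2021; done 6 May 2021 — timely.

Yes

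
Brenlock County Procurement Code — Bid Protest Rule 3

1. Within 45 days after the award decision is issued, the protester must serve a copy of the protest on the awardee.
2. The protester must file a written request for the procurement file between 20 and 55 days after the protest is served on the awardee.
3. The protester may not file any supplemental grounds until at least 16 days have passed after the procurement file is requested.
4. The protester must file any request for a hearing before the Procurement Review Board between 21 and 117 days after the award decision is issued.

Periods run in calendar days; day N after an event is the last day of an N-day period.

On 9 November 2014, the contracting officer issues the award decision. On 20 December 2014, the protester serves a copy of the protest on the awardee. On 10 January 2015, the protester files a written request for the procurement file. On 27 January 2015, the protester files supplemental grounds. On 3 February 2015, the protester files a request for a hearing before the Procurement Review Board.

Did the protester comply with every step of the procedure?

Yes

(1) due by 9 November 2014 + 45 days = 24 December 2014; completed 20 December 2014, before the deadline.
(2) the permitted window runs from 20 December 2014 + 20 = 9 January 2015 to 20 December 2014 + 55 = 13 February 2015; done 10 January 2015, which is between those dates.
(3) permitted from 10 January 2015 + 16 days = 26 January 2015 onward; 27 January 2015 is on or after that date.
(4) the permitted window runs from 9 November 2014 + 21 = 30 November 2014 to 9 November 2014 + 117 = 6 March 2015; 3 February 2015 falls inside that range.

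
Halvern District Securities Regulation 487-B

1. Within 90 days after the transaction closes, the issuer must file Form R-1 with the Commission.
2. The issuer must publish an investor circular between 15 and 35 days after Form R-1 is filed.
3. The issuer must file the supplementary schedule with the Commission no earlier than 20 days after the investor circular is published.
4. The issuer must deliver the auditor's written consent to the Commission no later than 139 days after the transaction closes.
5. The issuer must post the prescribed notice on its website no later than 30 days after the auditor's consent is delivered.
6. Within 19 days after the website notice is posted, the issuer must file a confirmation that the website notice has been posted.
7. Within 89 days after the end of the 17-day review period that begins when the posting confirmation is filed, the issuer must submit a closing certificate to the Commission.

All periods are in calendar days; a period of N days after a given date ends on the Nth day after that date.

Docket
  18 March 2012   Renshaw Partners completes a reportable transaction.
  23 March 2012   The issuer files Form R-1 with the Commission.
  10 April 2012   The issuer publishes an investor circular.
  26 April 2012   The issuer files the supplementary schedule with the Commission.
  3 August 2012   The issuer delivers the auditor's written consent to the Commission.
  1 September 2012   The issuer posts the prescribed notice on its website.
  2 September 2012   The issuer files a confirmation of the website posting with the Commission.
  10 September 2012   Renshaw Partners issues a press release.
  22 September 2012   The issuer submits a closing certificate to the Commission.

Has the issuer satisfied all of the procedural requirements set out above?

No

(1) due by 18 March 2012 + 90 days = 16 June 2012; 23 March 2012 is within that limit.
(2) the permitted window runs from 23 March 2012 + 15 = 7 April 2012 to 23 March 2012 + 35 = 27 April 2012; done 10 April 2012, which is between those dates.
(3) permitted from 10 April 2012 + 20 days = 30 April 2012 onward; acted on 26 April 2012, 4 days prematurely.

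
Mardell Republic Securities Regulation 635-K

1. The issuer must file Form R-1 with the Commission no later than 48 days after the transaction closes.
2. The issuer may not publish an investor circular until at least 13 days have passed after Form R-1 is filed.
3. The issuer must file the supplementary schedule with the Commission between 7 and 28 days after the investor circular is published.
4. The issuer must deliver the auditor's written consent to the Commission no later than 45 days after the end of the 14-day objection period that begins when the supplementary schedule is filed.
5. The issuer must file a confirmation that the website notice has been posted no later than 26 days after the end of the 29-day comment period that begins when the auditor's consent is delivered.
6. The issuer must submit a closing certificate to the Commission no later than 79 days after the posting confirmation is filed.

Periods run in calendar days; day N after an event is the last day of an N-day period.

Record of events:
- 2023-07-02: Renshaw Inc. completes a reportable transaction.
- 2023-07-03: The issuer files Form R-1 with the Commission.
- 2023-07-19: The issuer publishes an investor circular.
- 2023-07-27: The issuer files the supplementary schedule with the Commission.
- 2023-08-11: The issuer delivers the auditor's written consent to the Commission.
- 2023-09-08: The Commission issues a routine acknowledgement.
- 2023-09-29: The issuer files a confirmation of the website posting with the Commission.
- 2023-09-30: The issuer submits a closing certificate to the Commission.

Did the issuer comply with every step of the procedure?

Step 1: 48 days after 2023-07-02 (when the transaction closes) is 2023-08-19; 2023-07-03 is within that limit.
Step 2: the earliest permitted date is 13 days after 2023-07-03 (when Form R-1 is filed), i.e. 2023-07-16; 2023-07-19 is on or after that date.
Step 3: the window is 7–28 days after 2023-07-19 (when the investor circular is published), so 2023-07-26 through 2023-08-16; done 2023-07-27, which is between those dates.
Step 4: 45 days after 2023-08-10 (end of the 14-day objection period, which began when the supplementary schedule is filed on 2023-07-27) is 2023-09-24; completed 2023-08-11, before the deadline.
Step 5: 26 days after 2023-09-09 (end of the 29-day comment period, which began when the auditor's consent is delivered on 2023-08-11) is 2023-10-05; 2023-09-29 is within that limit.
Step 6: 79 days after 2023-09-29 (when the posting confirmation is filed) is 2023-12-17; 2023-09-30 is within that limit.

Yes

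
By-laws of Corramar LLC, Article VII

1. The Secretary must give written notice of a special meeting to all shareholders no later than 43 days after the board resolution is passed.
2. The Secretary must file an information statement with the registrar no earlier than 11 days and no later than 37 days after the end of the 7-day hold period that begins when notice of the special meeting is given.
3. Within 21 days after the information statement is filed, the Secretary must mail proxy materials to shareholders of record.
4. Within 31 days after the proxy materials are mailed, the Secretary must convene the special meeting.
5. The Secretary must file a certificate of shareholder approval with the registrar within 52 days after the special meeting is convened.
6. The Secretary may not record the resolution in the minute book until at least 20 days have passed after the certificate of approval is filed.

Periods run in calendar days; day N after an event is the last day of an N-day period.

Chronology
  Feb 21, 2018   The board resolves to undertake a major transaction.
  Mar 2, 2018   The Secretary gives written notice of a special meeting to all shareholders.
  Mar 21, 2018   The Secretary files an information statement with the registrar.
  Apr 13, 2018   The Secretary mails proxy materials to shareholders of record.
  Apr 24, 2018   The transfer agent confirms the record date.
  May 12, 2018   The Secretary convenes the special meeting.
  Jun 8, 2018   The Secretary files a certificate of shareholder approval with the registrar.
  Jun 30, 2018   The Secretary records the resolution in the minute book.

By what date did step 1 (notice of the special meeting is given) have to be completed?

Apr 5, 2018

Step 1 runs from Feb 21, 2018, when the board resolution is passed. 43 days after Feb 21, 2018 is Apr 5, 2018.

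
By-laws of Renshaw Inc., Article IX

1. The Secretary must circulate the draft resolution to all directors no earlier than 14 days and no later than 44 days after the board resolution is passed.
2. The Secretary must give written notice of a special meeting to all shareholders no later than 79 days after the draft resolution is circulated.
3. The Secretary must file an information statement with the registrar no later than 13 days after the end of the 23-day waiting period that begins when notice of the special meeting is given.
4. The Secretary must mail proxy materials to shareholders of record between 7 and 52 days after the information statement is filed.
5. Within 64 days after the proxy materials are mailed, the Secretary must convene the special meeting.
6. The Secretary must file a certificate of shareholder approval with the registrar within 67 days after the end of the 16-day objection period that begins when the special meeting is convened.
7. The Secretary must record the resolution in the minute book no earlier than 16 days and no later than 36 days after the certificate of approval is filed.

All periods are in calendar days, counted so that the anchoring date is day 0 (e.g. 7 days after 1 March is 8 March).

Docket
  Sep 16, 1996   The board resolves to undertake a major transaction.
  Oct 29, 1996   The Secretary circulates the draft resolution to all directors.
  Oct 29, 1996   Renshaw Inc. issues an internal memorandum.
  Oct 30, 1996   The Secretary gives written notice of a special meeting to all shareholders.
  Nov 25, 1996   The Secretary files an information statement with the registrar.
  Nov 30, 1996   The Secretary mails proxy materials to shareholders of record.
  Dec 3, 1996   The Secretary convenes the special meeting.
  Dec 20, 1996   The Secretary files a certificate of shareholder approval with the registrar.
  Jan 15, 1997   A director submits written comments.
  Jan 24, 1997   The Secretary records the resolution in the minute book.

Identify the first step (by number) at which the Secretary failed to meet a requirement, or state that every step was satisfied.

Step 4

Step 1: the window is 14–44 days after Sep 16, 1996 (when the board resolution is passed), so Sep 30, 1996 through Oct 30, 1996; done Oct 29, 1996 — within the window.
Step 2: 79 days after Oct 29, 1996 (when the draft resolution is circulated) is Jan 16, 1997; completed Oct 30, 1996, before the deadline.
Step 3: 13 days after Nov 22, 1996 (end of the 23-day waiting period, which began when notice of the special meeting is given on Oct 30, 1996) is Dec 5, 1996; completed Nov 25, 1996, before the deadline.
Step 4: the window is 7–52 days after Nov 25, 1996 (when the information statement is filed), so Dec 2, 1996 through Jan 16, 1997; done Nov 30, 1996 — 2 days before the window opened.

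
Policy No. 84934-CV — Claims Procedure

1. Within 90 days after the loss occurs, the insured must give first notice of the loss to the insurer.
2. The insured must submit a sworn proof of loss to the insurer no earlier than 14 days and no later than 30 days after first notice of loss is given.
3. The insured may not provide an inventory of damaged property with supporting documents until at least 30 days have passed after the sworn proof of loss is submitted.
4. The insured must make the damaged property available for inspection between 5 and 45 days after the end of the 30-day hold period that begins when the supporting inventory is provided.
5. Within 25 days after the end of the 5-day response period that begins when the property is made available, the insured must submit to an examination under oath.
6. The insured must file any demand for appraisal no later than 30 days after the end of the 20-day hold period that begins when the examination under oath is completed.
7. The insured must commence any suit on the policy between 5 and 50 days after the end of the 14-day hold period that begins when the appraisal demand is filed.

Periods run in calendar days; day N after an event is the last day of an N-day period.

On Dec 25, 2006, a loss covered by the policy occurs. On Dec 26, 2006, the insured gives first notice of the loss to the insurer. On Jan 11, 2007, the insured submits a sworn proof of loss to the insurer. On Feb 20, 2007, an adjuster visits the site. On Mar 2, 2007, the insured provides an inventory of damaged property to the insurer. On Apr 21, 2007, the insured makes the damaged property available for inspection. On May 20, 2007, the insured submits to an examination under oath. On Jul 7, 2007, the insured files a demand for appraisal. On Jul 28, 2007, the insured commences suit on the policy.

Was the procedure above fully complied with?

Yes

Step 1: 90 days after Dec 25, 2006 (when the loss occurs) is Mar 25, 2007; Dec 26, 2006 is within that limit.
Step 2: the window is 14–30 days after Dec 26, 2006 (when first notice of loss is given), so Jan 9, 2007 through Jan 25, 2007; done Jan 11, 2007 — within the window.
Step 3: the earliest permitted date is 30 days after Jan 11, 2007 (when the sworn proof of loss is submitted), i.e. Feb 10, 2007; Mar 2, 2007 is on or after that date.
Step 4: the window is 5–45 days after Apr 1, 2007 (end of the 30-day hold period, which began when the supporting inventory is provided on Mar 2, 2007), so Apr 6, 2007 through May 16, 2007; done Apr 21, 2007 — within the window.
Step 5: 25 days after Apr 26, 2007 (end of the 5-day response period, which began when the property is made available on Apr 21, 2007) is May 21, 2007; May 20, 2007 is within that limit.
Step 6: 30 days after Jun 9, 2007 (end of the 20-day hold period, which began when the examination under oath is completed on May 20, 2007) is Jul 9, 2007; Jul 7, 2007 is within that limit.
Step 7: the window is 5–50 days after Jul 21, 2007 (end of the 14-day hold period, which began when the appraisal demand is filed on Jul 7, 2007), so Jul 26, 2007 through Sep 9, 2007; done Jul 28, 2007 — within the window.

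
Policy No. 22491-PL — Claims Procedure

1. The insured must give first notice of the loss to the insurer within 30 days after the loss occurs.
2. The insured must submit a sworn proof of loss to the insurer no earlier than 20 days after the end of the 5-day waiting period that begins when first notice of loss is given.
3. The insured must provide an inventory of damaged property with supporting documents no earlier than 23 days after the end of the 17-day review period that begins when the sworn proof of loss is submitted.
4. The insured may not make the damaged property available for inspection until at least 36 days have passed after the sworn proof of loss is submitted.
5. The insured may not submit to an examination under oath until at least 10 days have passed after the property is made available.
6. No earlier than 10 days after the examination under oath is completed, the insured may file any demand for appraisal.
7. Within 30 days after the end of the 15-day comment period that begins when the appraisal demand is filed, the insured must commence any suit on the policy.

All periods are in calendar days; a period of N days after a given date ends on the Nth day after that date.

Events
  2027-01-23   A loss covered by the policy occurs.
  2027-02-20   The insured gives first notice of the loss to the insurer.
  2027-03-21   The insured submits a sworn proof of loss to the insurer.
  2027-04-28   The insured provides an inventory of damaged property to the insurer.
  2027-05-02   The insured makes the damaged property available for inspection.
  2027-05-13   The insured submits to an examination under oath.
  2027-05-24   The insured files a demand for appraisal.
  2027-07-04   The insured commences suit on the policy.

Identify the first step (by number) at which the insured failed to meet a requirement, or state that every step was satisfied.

Step 3

Step 1: 30 days after 2027-01-23 (when the loss occurs) is 2027-02-22; done 2027-02-20 — timely.
Step 2: the earliest permitted date is 20 days after 2027-02-25 (end of the 5-day waiting period, which began when first notice of loss is given on 2027-02-20), i.e. 2027-03-17; done 2027-03-21, after the minimum wait.
Step 3: the earliest permitted date is 23 days after 2027-04-07 (end of the 17-day review period, which began when the sworn proof of loss is submitted on 2027-03-21), i.e. 2027-04-30; 2027-04-28 is 2 days before the earliest permitted date.
That is the first point of non-compliance.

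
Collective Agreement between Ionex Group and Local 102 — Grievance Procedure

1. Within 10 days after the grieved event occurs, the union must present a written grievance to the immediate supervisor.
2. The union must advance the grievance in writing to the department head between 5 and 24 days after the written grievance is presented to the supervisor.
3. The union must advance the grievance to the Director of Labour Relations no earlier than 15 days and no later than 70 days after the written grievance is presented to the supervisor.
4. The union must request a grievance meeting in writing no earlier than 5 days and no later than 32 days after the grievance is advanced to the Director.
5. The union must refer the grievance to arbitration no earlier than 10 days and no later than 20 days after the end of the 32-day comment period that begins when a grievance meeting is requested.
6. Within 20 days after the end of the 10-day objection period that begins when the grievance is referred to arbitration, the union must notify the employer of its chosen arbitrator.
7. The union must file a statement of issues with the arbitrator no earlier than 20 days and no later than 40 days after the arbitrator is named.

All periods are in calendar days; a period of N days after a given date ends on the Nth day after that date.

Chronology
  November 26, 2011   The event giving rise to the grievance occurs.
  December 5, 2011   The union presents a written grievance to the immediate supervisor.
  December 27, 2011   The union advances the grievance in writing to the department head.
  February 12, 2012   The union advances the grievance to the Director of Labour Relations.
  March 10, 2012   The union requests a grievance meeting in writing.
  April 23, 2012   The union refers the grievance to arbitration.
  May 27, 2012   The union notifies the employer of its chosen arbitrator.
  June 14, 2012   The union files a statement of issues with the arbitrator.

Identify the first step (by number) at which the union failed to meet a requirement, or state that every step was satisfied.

Step 6

Step 1 — counting 10 days from November 26, 2011 (when the grieved event occurs) gives a deadline of December 6, 2011; completed December 5, 2011, before the deadline.
Step 2 — 5 and 24 days from December 5, 2011 (when the written grievance is presented to the supervisor) are December 10, 2011 and December 29, 2011 respectively; done December 27, 2011, which is between those dates.
Step 3 — 15 and 70 days from December 5, 2011 (when the written grievance is presented to the supervisor) are December 20, 2011 and February 13, 2012 respectively; done February 12, 2012 — within the window.
Step 4 — 5 and 32 days from February 12, 2012 (when the grievance is advanced to the Director) are February 17, 2012 and March 15, 2012 respectively; done March 10, 2012, which is between those dates.
Step 5 — 10 and 20 days from April 11, 2012 (end of the 32-day comment period, which began when a grievance meeting is requested on March 10, 2012) are April 21, 2012 and May 1, 2012 respectively; done April 23, 2012, which is between those dates.
Step 6 — counting 20 days from May 3, 2012 (end of the 10-day objection period, which began when the grievance is referred to arbitration on April 23, 2012) gives a deadline of May 23, 2012; done May 27, 2012 — 4 days late.
Later steps need not be reached.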